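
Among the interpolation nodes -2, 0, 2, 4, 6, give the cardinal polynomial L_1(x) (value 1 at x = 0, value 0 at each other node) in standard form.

L_1(x) = (x + 2)(x - 2)(x - 4)(x - 6) / [(2)·(-2)·(-4)·(-6)]
       = (x^4 - 10x^3 + 20x^2 + 40x - 96) / (-96)

L_1(x) = -(1/96)x^4 + (5/48)x^3 - (5/24)x^2 - (5/12)x + 1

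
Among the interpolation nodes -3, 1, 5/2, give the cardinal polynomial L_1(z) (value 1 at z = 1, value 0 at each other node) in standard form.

L_1(z) = (z + 3)(z - 5/2) / [(4)·(-3/2)]
       = (z^2 + (1/2)z - 15/2) / (-6)

L_1(z) = -(1/6)z^2 - (1/12)z + 5/4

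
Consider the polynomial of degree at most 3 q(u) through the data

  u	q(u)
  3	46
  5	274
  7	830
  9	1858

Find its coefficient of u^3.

3

The leading coefficient equals the top divided difference q[3,5,7,9].
q[3,5] = (274 - 46) / (5 - 3) = 114
q[5,7] = (830 - 274) / (7 - 5) = 278
q[7,9] = (1858 - 830) / (9 - 7) = 514
q[3,5,7] = (278 - 114) / (7 - 3) = 41
q[5,7,9] = (514 - 278) / (9 - 5) = 59
q[3,5,7,9] = (59 - 41) / (9 - 3) = 3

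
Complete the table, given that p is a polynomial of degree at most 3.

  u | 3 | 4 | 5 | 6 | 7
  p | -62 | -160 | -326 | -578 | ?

The 4 known values determine p uniquely (degree ≤ 3).
Evaluate each Lagrange basis at u = 7:
L_0(7) = (3)·(2)·(1)/[(-1)·(-2)·(-3)] = -1
L_1(7) = (4)·(2)·(1)/[(1)·(-1)·(-2)] = 4
L_2(7) = (4)·(3)·(1)/[(2)·(1)·(-1)] = -6
L_3(7) = (4)·(3)·(2)/[(3)·(2)·(1)] = 4
Sum: (-62)·(-1) + (-160)·(4) + (-326)·(-6) + (-578)·(4) = -934

-934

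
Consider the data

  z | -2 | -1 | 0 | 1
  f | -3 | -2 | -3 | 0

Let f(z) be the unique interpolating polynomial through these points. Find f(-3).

-12

Using Newton's divided-difference form:
f[-2,-1] = (-2 - (-3)) / (-1 - (-2)) = 1
f[-1,0] = (-3 - (-2)) / (0 - (-1)) = -1
f[0,1] = (0 - (-3)) / (1 - 0) = 3
f[-2,-1,0] = (-1 - 1) / (0 - (-2)) = -1
f[-1,0,1] = (3 - (-1)) / (1 - (-1)) = 2
f[-2,-1,0,1] = (2 - (-1)) / (1 - (-2)) = 1
f(-3) = -3 + 1·(-1) + (-1)·(-1)·(-2) + 1·(-1)·(-2)·(-3) = -12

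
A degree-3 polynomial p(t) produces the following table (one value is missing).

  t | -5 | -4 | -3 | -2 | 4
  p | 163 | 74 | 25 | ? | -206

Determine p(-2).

The 4 known values determine p uniquely (degree ≤ 3).
Evaluate each Lagrange basis at t = -2:
L_0(-2) = (2)·(1)·(-6)/[(-1)·(-2)·(-9)] = 2/3
L_1(-2) = (3)·(1)·(-6)/[(1)·(-1)·(-8)] = -9/4
L_2(-2) = (3)·(2)·(-6)/[(2)·(1)·(-7)] = 18/7
L_3(-2) = (3)·(2)·(1)/[(9)·(8)·(7)] = 1/84
Sum: 163·(2/3) + 74·(-9/4) + 25·(18/7) + (-206)·(1/84) = 4

4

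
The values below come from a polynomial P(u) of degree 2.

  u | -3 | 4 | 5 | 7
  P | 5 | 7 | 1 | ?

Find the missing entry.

-110/7

The 3 known values determine P uniquely (degree ≤ 2).
Evaluate each Lagrange basis at u = 7:
L_0(7) = (3)·(2)/[(-7)·(-8)] = 3/28
L_1(7) = (10)·(2)/[(7)·(-1)] = -20/7
L_2(7) = (10)·(3)/[(8)·(1)] = 15/4
Sum: 5·(3/28) + 7·(-20/7) + 1·(15/4) = -110/7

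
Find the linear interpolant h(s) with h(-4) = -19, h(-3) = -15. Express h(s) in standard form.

Build the Lagrange basis polynomials:
L_0(s) = (s + 3) / [-1] = -s - 3
L_1(s) = (s + 4) / [1] = s + 4
h(s) = (-19)·L_0 + (-15)·L_1
  (-19)·L_0(s) = 19s + 57
  (-15)·L_1(s) = -15s - 60
Adding term by term: 4s - 3

h(s) = 4s - 3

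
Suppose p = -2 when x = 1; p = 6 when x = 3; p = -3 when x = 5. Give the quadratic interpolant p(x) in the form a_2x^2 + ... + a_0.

Newton's divided differences:
p[1,3] = (6 - (-2)) / (3 - 1) = 4
p[3,5] = (-3 - 6) / (5 - 3) = -9/2
p[1,3,5] = (-9/2 - 4) / (5 - 1) = -17/8
p(x) = -2 + 4·(x - 1) + (-17/8)·(x - 1)(x - 3)
Expanding: p(x) = -(17/8)x^2 + (25/2)x - 99/8

p(x) = -(17/8)x^2 + (25/2)x - 99/8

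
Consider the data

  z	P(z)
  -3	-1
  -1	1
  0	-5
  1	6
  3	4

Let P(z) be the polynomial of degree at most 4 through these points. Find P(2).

253/12

L_0(2) = (3)·(2)·(1)·(-1)/[(-2)·(-3)·(-4)·(-6)] = -1/24
L_1(2) = (5)·(2)·(1)·(-1)/[(2)·(-1)·(-2)·(-4)] = 5/8
L_2(2) = (5)·(3)·(1)·(-1)/[(3)·(1)·(-1)·(-3)] = -5/3
L_3(2) = (5)·(3)·(2)·(-1)/[(4)·(2)·(1)·(-2)] = 15/8
L_4(2) = (5)·(3)·(2)·(1)/[(6)·(4)·(3)·(2)] = 5/24
Sum: (-1)·(-1/24) + 1·(5/8) + (-5)·(-5/3) + 6·(15/8) + 4·(5/24) = 253/12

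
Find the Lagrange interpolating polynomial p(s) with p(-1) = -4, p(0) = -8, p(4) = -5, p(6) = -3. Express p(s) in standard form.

L_0(s) = s(s - 4)(s - 6) / [-35] = -(1/35)s^3 + (2/7)s^2 - (24/35)s
L_1(s) = (s + 1)(s - 4)(s - 6) / [24] = (1/24)s^3 - (3/8)s^2 + (7/12)s + 1
L_2(s) = (s + 1)s(s - 6) / [-40] = -(1/40)s^3 + (1/8)s^2 + (3/20)s
L_3(s) = (s + 1)s(s - 4) / [84] = (1/84)s^3 - (1/28)s^2 - (1/21)s
p(s) = (-4)·L_0 + (-8)·L_1 + (-5)·L_2 + (-3)·L_3
  (-4)·L_0(s) = (4/35)s^3 - (8/7)s^2 + (96/35)s
  (-8)·L_1(s) = -(1/3)s^3 + 3s^2 - (14/3)s - 8
  (-5)·L_2(s) = (1/8)s^3 - (5/8)s^2 - (3/4)s
  (-3)·L_3(s) = -(1/28)s^3 + (3/28)s^2 + (1/7)s
Adding term by term: -(109/840)s^3 + (75/56)s^2 - (1063/420)s - 8

p(s) = -(109/840)s^3 + (75/56)s^2 - (1063/420)s - 8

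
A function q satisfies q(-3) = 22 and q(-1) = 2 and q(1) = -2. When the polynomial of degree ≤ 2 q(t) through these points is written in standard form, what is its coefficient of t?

Build the Lagrange basis polynomials:
L_0(t) = (t + 1)(t - 1) / [8] = (1/8)t^2 - 1/8
L_1(t) = (t + 3)(t - 1) / [-4] = -(1/4)t^2 - (1/2)t + 3/4
L_2(t) = (t + 3)(t + 1) / [8] = (1/8)t^2 + (1/2)t + 3/8
q(t) = 22·L_0 + 2·L_1 + (-2)·L_2
Only the coefficient of t is needed; take it from each L_i and combine:
22·(0) + 2·(-1/2) + (-2)·(1/2) = -2

-2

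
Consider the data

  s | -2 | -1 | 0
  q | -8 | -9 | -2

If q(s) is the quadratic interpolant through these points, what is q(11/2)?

Using Newton's divided-difference form:
q[-2,-1] = (-9 - (-8)) / (-1 - (-2)) = -1
q[-1,0] = (-2 - (-9)) / (0 - (-1)) = 7
q[-2,-1,0] = (7 - (-1)) / (0 - (-2)) = 4
q(11/2) = -8 + (-1)·(15/2) + 4·(15/2)·(13/2) = 359/2

359/2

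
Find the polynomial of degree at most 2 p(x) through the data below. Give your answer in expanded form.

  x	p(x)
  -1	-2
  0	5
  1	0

p(x) = -6x^2 + x + 5

L_0(x) = x(x - 1) / [2] = (1/2)x^2 - (1/2)x
L_1(x) = (x + 1)(x - 1) / [-1] = -x^2 + 1
L_2(x) = (x + 1)x / [2] = (1/2)x^2 + (1/2)x
p(x) = (-2)·L_0 + 5·L_1 + 0·L_2
  (-2)·L_0(x) = -x^2 + x
  5·L_1(x) = -5x^2 + 5
  0·L_2(x) = 0
Adding term by term: -6x^2 + x + 5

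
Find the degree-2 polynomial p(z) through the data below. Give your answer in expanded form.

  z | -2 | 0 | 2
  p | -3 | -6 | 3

Newton's divided differences:
p[-2,0] = (-6 - (-3)) / (0 - (-2)) = -3/2
p[0,2] = (3 - (-6)) / (2 - 0) = 9/2
p[-2,0,2] = (9/2 - (-3/2)) / (2 - (-2)) = 3/2
p(z) = -3 + (-3/2)·(z + 2) + (3/2)·(z + 2)z
Expanding: p(z) = (3/2)z^2 + (3/2)z - 6

p(z) = (3/2)z^2 + (3/2)z - 6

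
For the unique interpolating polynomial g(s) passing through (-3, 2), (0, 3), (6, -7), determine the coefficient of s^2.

-2/9

L_0(s) = s(s - 6) / [27] = (1/27)s^2 - (2/9)s
L_1(s) = (s + 3)(s - 6) / [-18] = -(1/18)s^2 + (1/6)s + 1
L_2(s) = (s + 3)s / [54] = (1/54)s^2 + (1/18)s
g(s) = 2·L_0 + 3·L_1 + (-7)·L_2
Only the coefficient of s^2 is needed; take it from each L_i and combine:
2·(1/27) + 3·(-1/18) + (-7)·(1/54) = -2/9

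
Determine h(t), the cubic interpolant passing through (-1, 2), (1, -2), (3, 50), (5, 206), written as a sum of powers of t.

h(t) = t^3 + 4t^2 - 3t - 4

Build the Lagrange basis polynomials:
L_0(t) = (t - 1)(t - 3)(t - 5) / [-48] = -(1/48)t^3 + (3/16)t^2 - (23/48)t + 5/16
L_1(t) = (t + 1)(t - 3)(t - 5) / [16] = (1/16)t^3 - (7/16)t^2 + (7/16)t + 15/16
L_2(t) = (t + 1)(t - 1)(t - 5) / [-16] = -(1/16)t^3 + (5/16)t^2 + (1/16)t - 5/16
L_3(t) = (t + 1)(t - 1)(t - 3) / [48] = (1/48)t^3 - (1/16)t^2 - (1/48)t + 1/16
h(t) = 2·L_0 + (-2)·L_1 + 50·L_2 + 206·L_3
  2·L_0(t) = -(1/24)t^3 + (3/8)t^2 - (23/24)t + 5/8
  (-2)·L_1(t) = -(1/8)t^3 + (7/8)t^2 - (7/8)t - 15/8
  50·L_2(t) = -(25/8)t^3 + (125/8)t^2 + (25/8)t - 125/8
  206·L_3(t) = (103/24)t^3 - (103/8)t^2 - (103/24)t + 103/8
Adding term by term: t^3 + 4t^2 - 3t - 4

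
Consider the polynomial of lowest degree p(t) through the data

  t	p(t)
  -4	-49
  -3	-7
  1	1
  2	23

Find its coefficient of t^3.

2

Build the Lagrange basis polynomials:
L_0(t) = (t + 3)(t - 1)(t - 2) / [-30] = -(1/30)t^3 + (7/30)t - 1/5
L_1(t) = (t + 4)(t - 1)(t - 2) / [20] = (1/20)t^3 + (1/20)t^2 - (1/2)t + 2/5
L_2(t) = (t + 4)(t + 3)(t - 2) / [-20] = -(1/20)t^3 - (1/4)t^2 + (1/10)t + 6/5
L_3(t) = (t + 4)(t + 3)(t - 1) / [30] = (1/30)t^3 + (1/5)t^2 + (1/6)t - 2/5
p(t) = (-49)·L_0 + (-7)·L_1 + 1·L_2 + 23·L_3
Only the coefficient of t^3 is needed; take it from each L_i and combine:
(-49)·(-1/30) + (-7)·(1/20) + 1·(-1/20) + 23·(1/30) = 2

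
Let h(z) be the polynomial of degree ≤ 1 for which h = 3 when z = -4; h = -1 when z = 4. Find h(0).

1

Evaluate each Lagrange basis at z = 0:
L_0(0) = (-4)/[(-8)] = 1/2
L_1(0) = (4)/[(8)] = 1/2
Sum: 3·(1/2) + (-1)·(1/2) = 1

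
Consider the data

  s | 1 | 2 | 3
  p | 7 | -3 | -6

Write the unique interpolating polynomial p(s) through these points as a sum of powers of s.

Build the Lagrange basis polynomials:
L_0(s) = (s - 2)(s - 3) / [2] = (1/2)s^2 - (5/2)s + 3
L_1(s) = (s - 1)(s - 3) / [-1] = -s^2 + 4s - 3
L_2(s) = (s - 1)(s - 2) / [2] = (1/2)s^2 - (3/2)s + 1
p(s) = 7·L_0 + (-3)·L_1 + (-6)·L_2
  7·L_0(s) = (7/2)s^2 - (35/2)s + 21
  (-3)·L_1(s) = 3s^2 - 12s + 9
  (-6)·L_2(s) = -3s^2 + 9s - 6
Adding term by term: (7/2)s^2 - (41/2)s + 24

p(s) = (7/2)s^2 - (41/2)s + 24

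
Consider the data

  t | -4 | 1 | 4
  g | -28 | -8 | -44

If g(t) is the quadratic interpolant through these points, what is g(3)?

-28

Evaluate each Lagrange basis at t = 3:
L_0(3) = (2)·(-1)/[(-5)·(-8)] = -1/20
L_1(3) = (7)·(-1)/[(5)·(-3)] = 7/15
L_2(3) = (7)·(2)/[(8)·(3)] = 7/12
Sum: (-28)·(-1/20) + (-8)·(7/15) + (-44)·(7/12) = -28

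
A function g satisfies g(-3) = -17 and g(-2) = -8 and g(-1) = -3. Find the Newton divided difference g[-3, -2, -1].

-2

g[-3,-2] = (-8 - (-17)) / (-2 - (-3)) = 9
g[-2,-1] = (-3 - (-8)) / (-1 - (-2)) = 5
g[-3,-2,-1] = (5 - 9) / (-1 - (-3)) = -2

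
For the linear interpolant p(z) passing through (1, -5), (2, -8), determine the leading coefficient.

The leading coefficient equals the top divided difference p[1,2].
p[1,2] = (-8 - (-5)) / (2 - 1) = -3

-3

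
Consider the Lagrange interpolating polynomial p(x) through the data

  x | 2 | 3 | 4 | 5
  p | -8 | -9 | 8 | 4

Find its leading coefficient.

-13/2

The leading coefficient equals the top divided difference p[2,3,4,5].
p[2,3] = (-9 - (-8)) / (3 - 2) = -1
p[3,4] = (8 - (-9)) / (4 - 3) = 17
p[4,5] = (4 - 8) / (5 - 4) = -4
p[2,3,4] = (17 - (-1)) / (4 - 2) = 9
p[3,4,5] = (-4 - 17) / (5 - 3) = -21/2
p[2,3,4,5] = (-21/2 - 9) / (5 - 2) = -13/2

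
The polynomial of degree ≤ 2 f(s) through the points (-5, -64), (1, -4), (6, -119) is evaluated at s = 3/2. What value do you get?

Evaluate each Lagrange basis at s = 3/2:
L_0(3/2) = (1/2)·(-9/2)/[(-6)·(-11)] = -3/88
L_1(3/2) = (13/2)·(-9/2)/[(6)·(-5)] = 39/40
L_2(3/2) = (13/2)·(1/2)/[(11)·(5)] = 13/220
Sum: (-64)·(-3/88) + (-4)·(39/40) + (-119)·(13/220) = -35/4

-35/4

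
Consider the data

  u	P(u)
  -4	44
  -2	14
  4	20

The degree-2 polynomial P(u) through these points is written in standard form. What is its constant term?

Build the Lagrange basis polynomials:
L_0(u) = (u + 2)(u - 4) / [16] = (1/16)u^2 - (1/8)u - 1/2
L_1(u) = (u + 4)(u - 4) / [-12] = -(1/12)u^2 + 4/3
L_2(u) = (u + 4)(u + 2) / [48] = (1/48)u^2 + (1/8)u + 1/6
P(u) = 44·L_0 + 14·L_1 + 20·L_2
Only the constant term is needed; take it from each L_i and combine:
44·(-1/2) + 14·(4/3) + 20·(1/6) = 0

0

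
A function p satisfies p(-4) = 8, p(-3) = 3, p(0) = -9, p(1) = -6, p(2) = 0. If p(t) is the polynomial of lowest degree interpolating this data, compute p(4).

10

Evaluate each Lagrange basis at t = 4:
L_0(4) = (7)·(4)·(3)·(2)/[(-1)·(-4)·(-5)·(-6)] = 7/5
L_1(4) = (8)·(4)·(3)·(2)/[(1)·(-3)·(-4)·(-5)] = -16/5
L_2(4) = (8)·(7)·(3)·(2)/[(4)·(3)·(-1)·(-2)] = 14
L_3(4) = (8)·(7)·(4)·(2)/[(5)·(4)·(1)·(-1)] = -112/5
L_4(4) = (8)·(7)·(4)·(3)/[(6)·(5)·(2)·(1)] = 56/5
Sum: 8·(7/5) + 3·(-16/5) + (-9)·(14) + (-6)·(-112/5) + 0 = 10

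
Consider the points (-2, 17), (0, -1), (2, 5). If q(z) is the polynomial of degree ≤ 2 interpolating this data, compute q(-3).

35

L_0(-3) = (-3)·(-5)/[(-2)·(-4)] = 15/8
L_1(-3) = (-1)·(-5)/[(2)·(-2)] = -5/4
L_2(-3) = (-1)·(-3)/[(4)·(2)] = 3/8
Sum: 17·(15/8) + (-1)·(-5/4) + 5·(3/8) = 35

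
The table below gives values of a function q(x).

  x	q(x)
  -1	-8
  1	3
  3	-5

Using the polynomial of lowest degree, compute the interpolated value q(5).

Evaluate each Lagrange basis at x = 5:
L_0(5) = (4)·(2)/[(-2)·(-4)] = 1
L_1(5) = (6)·(2)/[(2)·(-2)] = -3
L_2(5) = (6)·(4)/[(4)·(2)] = 3
Sum: (-8)·(1) + 3·(-3) + (-5)·(3) = -32

-32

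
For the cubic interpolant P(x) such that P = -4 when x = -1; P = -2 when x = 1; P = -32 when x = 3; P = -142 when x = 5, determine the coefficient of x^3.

-1

The leading coefficient equals the top divided difference P[-1,1,3,5].
P[-1,1] = (-2 - (-4)) / (1 - (-1)) = 1
P[1,3] = (-32 - (-2)) / (3 - 1) = -15
P[3,5] = (-142 - (-32)) / (5 - 3) = -55
P[-1,1,3] = (-15 - 1) / (3 - (-1)) = -4
P[1,3,5] = (-55 - (-15)) / (5 - 1) = -10
P[-1,1,3,5] = (-10 - (-4)) / (5 - (-1)) = -1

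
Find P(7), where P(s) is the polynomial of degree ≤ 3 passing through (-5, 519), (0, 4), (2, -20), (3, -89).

Evaluate each Lagrange basis at s = 7:
L_0(7) = (7)·(5)·(4)/[(-5)·(-7)·(-8)] = -1/2
L_1(7) = (12)·(5)·(4)/[(5)·(-2)·(-3)] = 8
L_2(7) = (12)·(7)·(4)/[(7)·(2)·(-1)] = -24
L_3(7) = (12)·(7)·(5)/[(8)·(3)·(1)] = 35/2
Sum: 519·(-1/2) + 4·(8) + (-20)·(-24) + (-89)·(35/2) = -1305

-1305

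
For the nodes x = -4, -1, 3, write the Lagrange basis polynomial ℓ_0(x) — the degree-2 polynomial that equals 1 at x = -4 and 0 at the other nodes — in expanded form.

ℓ_0(x) = (x + 1)(x - 3) / [(-3)·(-7)]
       = (x^2 - 2x - 3) / (21)

ℓ_0(x) = (1/21)x^2 - (2/21)x - 1/7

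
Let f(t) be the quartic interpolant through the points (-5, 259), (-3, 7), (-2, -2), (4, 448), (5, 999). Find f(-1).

Using Newton's divided-difference form:
f[-5,-3] = (7 - 259) / (-3 - (-5)) = -126
f[-3,-2] = (-2 - 7) / (-2 - (-3)) = -9
f[-2,4] = (448 - (-2)) / (4 - (-2)) = 75
f[4,5] = (999 - 448) / (5 - 4) = 551
f[-5,-3,-2] = (-9 - (-126)) / (-2 - (-5)) = 39
f[-3,-2,4] = (75 - (-9)) / (4 - (-3)) = 12
f[-2,4,5] = (551 - 75) / (5 - (-2)) = 68
f[-5,-3,-2,4] = (12 - 39) / (4 - (-5)) = -3
f[-3,-2,4,5] = (68 - 12) / (5 - (-3)) = 7
f[-5,-3,-2,4,5] = (7 - (-3)) / (5 - (-5)) = 1
f(-1) = 259 + (-126)·(4) + 39·(4)·(2) + (-3)·(4)·(2)·(1) + 1·(4)·(2)·(1)·(-5) = 3

3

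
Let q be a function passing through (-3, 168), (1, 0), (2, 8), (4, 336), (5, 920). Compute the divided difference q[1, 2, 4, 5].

q[1,2] = (8 - 0) / (2 - 1) = 8
q[2,4] = (336 - 8) / (4 - 2) = 164
q[4,5] = (920 - 336) / (5 - 4) = 584
q[1,2,4] = (164 - 8) / (4 - 1) = 52
q[2,4,5] = (584 - 164) / (5 - 2) = 140
q[1,2,4,5] = (140 - 52) / (5 - 1) = 22

22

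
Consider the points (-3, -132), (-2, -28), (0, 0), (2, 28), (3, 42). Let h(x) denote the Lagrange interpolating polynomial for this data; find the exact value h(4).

8

L_0(4) = (6)·(4)·(2)·(1)/[(-1)·(-3)·(-5)·(-6)] = 8/15
L_1(4) = (7)·(4)·(2)·(1)/[(1)·(-2)·(-4)·(-5)] = -7/5
L_2(4) = (7)·(6)·(2)·(1)/[(3)·(2)·(-2)·(-3)] = 7/3
L_3(4) = (7)·(6)·(4)·(1)/[(5)·(4)·(2)·(-1)] = -21/5
L_4(4) = (7)·(6)·(4)·(2)/[(6)·(5)·(3)·(1)] = 56/15
Sum: (-132)·(8/15) + (-28)·(-7/5) + 0 + 28·(-21/5) + 42·(56/15) = 8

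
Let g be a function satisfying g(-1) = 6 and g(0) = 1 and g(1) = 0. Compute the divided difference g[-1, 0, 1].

2

g[-1,0] = (1 - 6) / (0 - (-1)) = -5
g[0,1] = (0 - 1) / (1 - 0) = -1
g[-1,0,1] = (-1 - (-5)) / (1 - (-1)) = 2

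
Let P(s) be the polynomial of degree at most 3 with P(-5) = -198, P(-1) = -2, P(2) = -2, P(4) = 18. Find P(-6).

Using Newton's divided-difference form:
P[-5,-1] = (-2 - (-198)) / (-1 - (-5)) = 49
P[-1,2] = (-2 - (-2)) / (2 - (-1)) = 0
P[2,4] = (18 - (-2)) / (4 - 2) = 10
P[-5,-1,2] = (0 - 49) / (2 - (-5)) = -7
P[-1,2,4] = (10 - 0) / (4 - (-1)) = 2
P[-5,-1,2,4] = (2 - (-7)) / (4 - (-5)) = 1
P(-6) = -198 + 49·(-1) + (-7)·(-1)·(-5) + 1·(-1)·(-5)·(-8) = -322

-322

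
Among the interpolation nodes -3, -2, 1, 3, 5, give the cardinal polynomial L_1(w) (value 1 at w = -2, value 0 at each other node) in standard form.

L_1(w) = (w + 3)(w - 1)(w - 3)(w - 5) / [(1)·(-3)·(-5)·(-7)]
       = (w^4 - 6w^3 - 4w^2 + 54w - 45) / (-105)

L_1(w) = -(1/105)w^4 + (2/35)w^3 + (4/105)w^2 - (18/35)w + 3/7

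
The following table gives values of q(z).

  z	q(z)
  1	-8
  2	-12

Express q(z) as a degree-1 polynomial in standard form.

Build the Lagrange basis polynomials:
L_0(z) = (z - 2) / [-1] = -z + 2
L_1(z) = (z - 1) / [1] = z - 1
q(z) = (-8)·L_0 + (-12)·L_1
  (-8)·L_0(z) = 8z - 16
  (-12)·L_1(z) = -12z + 12
Adding term by term: -4z - 4

q(z) = -4z - 4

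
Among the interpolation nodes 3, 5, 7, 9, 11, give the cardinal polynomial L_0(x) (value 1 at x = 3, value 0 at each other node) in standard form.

L_0(x) = (1/384)x^4 - (1/12)x^3 + (187/192)x^2 - (59/12)x + 1155/128

L_0(x) = (x - 5)(x - 7)(x - 9)(x - 11) / [(-2)·(-4)·(-6)·(-8)]
       = (x^4 - 32x^3 + 374x^2 - 1888x + 3465) / (384)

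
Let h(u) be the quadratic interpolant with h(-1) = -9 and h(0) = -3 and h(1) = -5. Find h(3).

-33

L_0(3) = (3)·(2)/[(-1)·(-2)] = 3
L_1(3) = (4)·(2)/[(1)·(-1)] = -8
L_2(3) = (4)·(3)/[(2)·(1)] = 6
Sum: (-9)·(3) + (-3)·(-8) + (-5)·(6) = -33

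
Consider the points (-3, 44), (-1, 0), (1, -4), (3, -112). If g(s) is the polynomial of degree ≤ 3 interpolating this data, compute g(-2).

L_0(-2) = (-1)·(-3)·(-5)/[(-2)·(-4)·(-6)] = 5/16
L_1(-2) = (1)·(-3)·(-5)/[(2)·(-2)·(-4)] = 15/16
L_2(-2) = (1)·(-1)·(-5)/[(4)·(2)·(-2)] = -5/16
L_3(-2) = (1)·(-1)·(-3)/[(6)·(4)·(2)] = 1/16
Sum: 44·(5/16) + 0 + (-4)·(-5/16) + (-112)·(1/16) = 8

8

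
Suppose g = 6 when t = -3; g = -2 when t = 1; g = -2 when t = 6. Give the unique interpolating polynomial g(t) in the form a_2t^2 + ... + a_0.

Newton's divided differences:
g[-3,1] = (-2 - 6) / (1 - (-3)) = -2
g[1,6] = (-2 - (-2)) / (6 - 1) = 0
g[-3,1,6] = (0 - (-2)) / (6 - (-3)) = 2/9
g(t) = 6 + (-2)·(t + 3) + (2/9)·(t + 3)(t - 1)
Expanding: g(t) = (2/9)t^2 - (14/9)t - 2/3

g(t) = (2/9)t^2 - (14/9)t - 2/3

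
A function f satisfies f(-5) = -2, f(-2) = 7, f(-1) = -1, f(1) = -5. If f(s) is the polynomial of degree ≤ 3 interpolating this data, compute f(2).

17/2

Evaluate each Lagrange basis at s = 2:
L_0(2) = (4)·(3)·(1)/[(-3)·(-4)·(-6)] = -1/6
L_1(2) = (7)·(3)·(1)/[(3)·(-1)·(-3)] = 7/3
L_2(2) = (7)·(4)·(1)/[(4)·(1)·(-2)] = -7/2
L_3(2) = (7)·(4)·(3)/[(6)·(3)·(2)] = 7/3
Sum: (-2)·(-1/6) + 7·(7/3) + (-1)·(-7/2) + (-5)·(7/3) = 17/2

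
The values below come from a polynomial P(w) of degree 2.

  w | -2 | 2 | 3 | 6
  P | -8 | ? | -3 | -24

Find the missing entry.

0

The 3 known values determine P uniquely (degree ≤ 2).
L_0(2) = (-1)·(-4)/[(-5)·(-8)] = 1/10
L_1(2) = (4)·(-4)/[(5)·(-3)] = 16/15
L_2(2) = (4)·(-1)/[(8)·(3)] = -1/6
Sum: (-8)·(1/10) + (-3)·(16/15) + (-24)·(-1/6) = 0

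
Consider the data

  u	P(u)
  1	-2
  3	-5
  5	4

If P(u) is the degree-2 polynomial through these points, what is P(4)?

Evaluate each Lagrange basis at u = 4:
L_0(4) = (1)·(-1)/[(-2)·(-4)] = -1/8
L_1(4) = (3)·(-1)/[(2)·(-2)] = 3/4
L_2(4) = (3)·(1)/[(4)·(2)] = 3/8
Sum: (-2)·(-1/8) + (-5)·(3/4) + 4·(3/8) = -2

-2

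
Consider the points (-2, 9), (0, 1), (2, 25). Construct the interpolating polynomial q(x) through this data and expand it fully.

L_0(x) = x(x - 2) / [8] = (1/8)x^2 - (1/4)x
L_1(x) = (x + 2)(x - 2) / [-4] = -(1/4)x^2 + 1
L_2(x) = (x + 2)x / [8] = (1/8)x^2 + (1/4)x
q(x) = 9·L_0 + 1·L_1 + 25·L_2
  9·L_0(x) = (9/8)x^2 - (9/4)x
  1·L_1(x) = -(1/4)x^2 + 1
  25·L_2(x) = (25/8)x^2 + (25/4)x
Adding term by term: 4x^2 + 4x + 1

q(x) = 4x^2 + 4x + 1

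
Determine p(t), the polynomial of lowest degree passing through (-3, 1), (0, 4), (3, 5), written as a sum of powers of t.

p(t) = -(1/9)t^2 + (2/3)t + 4

Build the Lagrange basis polynomials:
L_0(t) = t(t - 3) / [18] = (1/18)t^2 - (1/6)t
L_1(t) = (t + 3)(t - 3) / [-9] = -(1/9)t^2 + 1
L_2(t) = (t + 3)t / [18] = (1/18)t^2 + (1/6)t
p(t) = 1·L_0 + 4·L_1 + 5·L_2
  1·L_0(t) = (1/18)t^2 - (1/6)t
  4·L_1(t) = -(4/9)t^2 + 4
  5·L_2(t) = (5/18)t^2 + (5/6)t
Adding term by term: -(1/9)t^2 + (2/3)t + 4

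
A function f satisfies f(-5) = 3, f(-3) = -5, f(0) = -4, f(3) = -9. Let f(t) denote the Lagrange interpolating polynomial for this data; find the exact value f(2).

-31/6

L_0(2) = (5)·(2)·(-1)/[(-2)·(-5)·(-8)] = 1/8
L_1(2) = (7)·(2)·(-1)/[(2)·(-3)·(-6)] = -7/18
L_2(2) = (7)·(5)·(-1)/[(5)·(3)·(-3)] = 7/9
L_3(2) = (7)·(5)·(2)/[(8)·(6)·(3)] = 35/72
Sum: 3·(1/8) + (-5)·(-7/18) + (-4)·(7/9) + (-9)·(35/72) = -31/6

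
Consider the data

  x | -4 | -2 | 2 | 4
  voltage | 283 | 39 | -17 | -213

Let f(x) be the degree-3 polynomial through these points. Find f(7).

Using Newton's divided-difference form:
f[-4,-2] = (39 - 283) / (-2 - (-4)) = -122
f[-2,2] = (-17 - 39) / (2 - (-2)) = -14
f[2,4] = (-213 - (-17)) / (4 - 2) = -98
f[-4,-2,2] = (-14 - (-122)) / (2 - (-4)) = 18
f[-2,2,4] = (-98 - (-14)) / (4 - (-2)) = -14
f[-4,-2,2,4] = (-14 - 18) / (4 - (-4)) = -4
f(7) = 283 + (-122)·(11) + 18·(11)·(9) + (-4)·(11)·(9)·(5) = -1257

-1257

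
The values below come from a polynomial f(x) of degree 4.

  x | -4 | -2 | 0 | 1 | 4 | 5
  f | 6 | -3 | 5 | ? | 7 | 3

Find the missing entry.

The 5 known values determine f uniquely (degree ≤ 4).
Evaluate each Lagrange basis at x = 1:
L_0(1) = (3)·(1)·(-3)·(-4)/[(-2)·(-4)·(-8)·(-9)] = 1/16
L_1(1) = (5)·(1)·(-3)·(-4)/[(2)·(-2)·(-6)·(-7)] = -5/14
L_2(1) = (5)·(3)·(-3)·(-4)/[(4)·(2)·(-4)·(-5)] = 9/8
L_3(1) = (5)·(3)·(1)·(-4)/[(8)·(6)·(4)·(-1)] = 5/16
L_4(1) = (5)·(3)·(1)·(-3)/[(9)·(7)·(5)·(1)] = -1/7
Sum: 6·(1/16) + (-3)·(-5/14) + 5·(9/8) + 7·(5/16) + 3·(-1/7) = 989/112

989/112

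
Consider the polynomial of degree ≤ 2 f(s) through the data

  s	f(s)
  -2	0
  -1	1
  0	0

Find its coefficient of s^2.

-1

The leading coefficient equals the top divided difference f[-2,-1,0].
f[-2,-1] = (1 - 0) / (-1 - (-2)) = 1
f[-1,0] = (0 - 1) / (0 - (-1)) = -1
f[-2,-1,0] = (-1 - 1) / (0 - (-2)) = -1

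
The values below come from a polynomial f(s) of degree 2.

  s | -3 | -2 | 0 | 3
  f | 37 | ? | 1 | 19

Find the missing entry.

19

The 3 known values determine f uniquely (degree ≤ 2).
L_0(-2) = (-2)·(-5)/[(-3)·(-6)] = 5/9
L_1(-2) = (1)·(-5)/[(3)·(-3)] = 5/9
L_2(-2) = (1)·(-2)/[(6)·(3)] = -1/9
Sum: 37·(5/9) + 1·(5/9) + 19·(-1/9) = 19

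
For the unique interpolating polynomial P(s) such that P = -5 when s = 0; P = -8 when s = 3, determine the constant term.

L_0(s) = (s - 3) / [-3] = -(1/3)s + 1
L_1(s) = s / [3] = (1/3)s
P(s) = (-5)·L_0 + (-8)·L_1
Only the constant term is needed; take it from each L_i and combine:
(-5)·(1) + (-8)·(0) = -5

-5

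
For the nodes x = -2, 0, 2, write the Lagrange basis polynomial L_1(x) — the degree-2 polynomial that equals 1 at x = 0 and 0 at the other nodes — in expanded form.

L_1(x) = (x + 2)(x - 2) / [(2)·(-2)]
       = (x^2 - 4) / (-4)

L_1(x) = -(1/4)x^2 + 1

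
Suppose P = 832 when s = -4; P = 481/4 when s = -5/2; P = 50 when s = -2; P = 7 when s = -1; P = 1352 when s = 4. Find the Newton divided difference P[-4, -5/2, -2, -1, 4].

4

P[-4,-5/2] = (481/4 - 832) / (-5/2 - (-4)) = -949/2
P[-5/2,-2] = (50 - 481/4) / (-2 - (-5/2)) = -281/2
P[-2,-1] = (7 - 50) / (-1 - (-2)) = -43
P[-1,4] = (1352 - 7) / (4 - (-1)) = 269
P[-4,-5/2,-2] = (-281/2 - (-949/2)) / (-2 - (-4)) = 167
P[-5/2,-2,-1] = (-43 - (-281/2)) / (-1 - (-5/2)) = 65
P[-2,-1,4] = (269 - (-43)) / (4 - (-2)) = 52
P[-4,-5/2,-2,-1] = (65 - 167) / (-1 - (-4)) = -34
P[-5/2,-2,-1,4] = (52 - 65) / (4 - (-5/2)) = -2
P[-4,-5/2,-2,-1,4] = (-2 - (-34)) / (4 - (-4)) = 4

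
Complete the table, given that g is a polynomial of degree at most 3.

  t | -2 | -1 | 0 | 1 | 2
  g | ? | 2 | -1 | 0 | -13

27

The 4 known values determine g uniquely (degree ≤ 3).
L_0(-2) = (-2)·(-3)·(-4)/[(-1)·(-2)·(-3)] = 4
L_1(-2) = (-1)·(-3)·(-4)/[(1)·(-1)·(-2)] = -6
L_2(-2) = (-1)·(-2)·(-4)/[(2)·(1)·(-1)] = 4
L_3(-2) = (-1)·(-2)·(-3)/[(3)·(2)·(1)] = -1
Sum: 2·(4) + (-1)·(-6) + 0 + (-13)·(-1) = 27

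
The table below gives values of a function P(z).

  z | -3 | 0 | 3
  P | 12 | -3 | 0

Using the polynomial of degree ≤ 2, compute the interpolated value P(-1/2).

-7/4

Evaluate each Lagrange basis at z = -1/2:
L_0(-1/2) = (-1/2)·(-7/2)/[(-3)·(-6)] = 7/72
L_1(-1/2) = (5/2)·(-7/2)/[(3)·(-3)] = 35/36
L_2(-1/2) = (5/2)·(-1/2)/[(6)·(3)] = -5/72
Sum: 12·(7/72) + (-3)·(35/36) + 0 = -7/4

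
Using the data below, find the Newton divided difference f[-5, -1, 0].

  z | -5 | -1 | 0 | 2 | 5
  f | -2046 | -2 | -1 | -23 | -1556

f[-5,-1] = (-2 - (-2046)) / (-1 - (-5)) = 511
f[-1,0] = (-1 - (-2)) / (0 - (-1)) = 1
f[-5,-1,0] = (1 - 511) / (0 - (-5)) = -102

-102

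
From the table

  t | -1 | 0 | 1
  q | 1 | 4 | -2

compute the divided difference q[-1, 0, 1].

-9/2

q[-1,0] = (4 - 1) / (0 - (-1)) = 3
q[0,1] = (-2 - 4) / (1 - 0) = -6
q[-1,0,1] = (-6 - 3) / (1 - (-1)) = -9/2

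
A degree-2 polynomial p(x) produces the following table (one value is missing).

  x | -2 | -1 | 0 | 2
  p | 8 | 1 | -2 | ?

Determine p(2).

4

The 3 known values determine p uniquely (degree ≤ 2).
Evaluate each Lagrange basis at x = 2:
L_0(2) = (3)·(2)/[(-1)·(-2)] = 3
L_1(2) = (4)·(2)/[(1)·(-1)] = -8
L_2(2) = (4)·(3)/[(2)·(1)] = 6
Sum: 8·(3) + 1·(-8) + (-2)·(6) = 4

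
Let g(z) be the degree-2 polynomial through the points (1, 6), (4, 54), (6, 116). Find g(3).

Evaluate each Lagrange basis at z = 3:
L_0(3) = (-1)·(-3)/[(-3)·(-5)] = 1/5
L_1(3) = (2)·(-3)/[(3)·(-2)] = 1
L_2(3) = (2)·(-1)/[(5)·(2)] = -1/5
Sum: 6·(1/5) + 54·(1) + 116·(-1/5) = 32

32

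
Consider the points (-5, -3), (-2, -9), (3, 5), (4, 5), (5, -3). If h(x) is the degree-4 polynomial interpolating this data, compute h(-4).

Evaluate each Lagrange basis at x = -4:
L_0(-4) = (-2)·(-7)·(-8)·(-9)/[(-3)·(-8)·(-9)·(-10)] = 7/15
L_1(-4) = (1)·(-7)·(-8)·(-9)/[(3)·(-5)·(-6)·(-7)] = 4/5
L_2(-4) = (1)·(-2)·(-8)·(-9)/[(8)·(5)·(-1)·(-2)] = -9/5
L_3(-4) = (1)·(-2)·(-7)·(-9)/[(9)·(6)·(1)·(-1)] = 7/3
L_4(-4) = (1)·(-2)·(-7)·(-8)/[(10)·(7)·(2)·(1)] = -4/5
Sum: (-3)·(7/15) + (-9)·(4/5) + 5·(-9/5) + 5·(7/3) + (-3)·(-4/5) = -53/15

-53/15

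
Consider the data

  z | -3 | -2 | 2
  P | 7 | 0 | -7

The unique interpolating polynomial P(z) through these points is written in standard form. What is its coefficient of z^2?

21/20

Build the Lagrange basis polynomials:
L_0(z) = (z + 2)(z - 2) / [5] = (1/5)z^2 - 4/5
L_1(z) = (z + 3)(z - 2) / [-4] = -(1/4)z^2 - (1/4)z + 3/2
L_2(z) = (z + 3)(z + 2) / [20] = (1/20)z^2 + (1/4)z + 3/10
P(z) = 7·L_0 + 0·L_1 + (-7)·L_2
Only the coefficient of z^2 is needed; take it from each L_i and combine:
7·(1/5) + 0·(-1/4) + (-7)·(1/20) = 21/20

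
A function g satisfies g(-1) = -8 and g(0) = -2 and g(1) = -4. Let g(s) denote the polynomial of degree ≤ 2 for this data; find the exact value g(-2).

-22

Using Newton's divided-difference form:
g[-1,0] = (-2 - (-8)) / (0 - (-1)) = 6
g[0,1] = (-4 - (-2)) / (1 - 0) = -2
g[-1,0,1] = (-2 - 6) / (1 - (-1)) = -4
g(-2) = -8 + 6·(-1) + (-4)·(-1)·(-2) = -22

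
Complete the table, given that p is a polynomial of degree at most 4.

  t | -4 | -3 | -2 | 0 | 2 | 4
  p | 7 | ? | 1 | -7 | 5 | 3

The 5 known values determine p uniquely (degree ≤ 4).
Evaluate each Lagrange basis at t = -3:
L_0(-3) = (-1)·(-3)·(-5)·(-7)/[(-2)·(-4)·(-6)·(-8)] = 35/128
L_1(-3) = (1)·(-3)·(-5)·(-7)/[(2)·(-2)·(-4)·(-6)] = 35/32
L_2(-3) = (1)·(-1)·(-5)·(-7)/[(4)·(2)·(-2)·(-4)] = -35/64
L_3(-3) = (1)·(-1)·(-3)·(-7)/[(6)·(4)·(2)·(-2)] = 7/32
L_4(-3) = (1)·(-1)·(-3)·(-5)/[(8)·(6)·(4)·(2)] = -5/128
Sum: 7·(35/128) + 1·(35/32) + (-7)·(-35/64) + 5·(7/32) + 3·(-5/128) = 125/16

125/16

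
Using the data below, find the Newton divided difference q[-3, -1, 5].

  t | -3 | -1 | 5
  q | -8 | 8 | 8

q[-3,-1] = (8 - (-8)) / (-1 - (-3)) = 8
q[-1,5] = (8 - 8) / (5 - (-1)) = 0
q[-3,-1,5] = (0 - 8) / (5 - (-3)) = -1

-1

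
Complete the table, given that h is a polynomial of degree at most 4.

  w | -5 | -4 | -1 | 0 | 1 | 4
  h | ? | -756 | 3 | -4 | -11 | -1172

The 5 known values determine h uniquely (degree ≤ 4).
Evaluate each Lagrange basis at w = -5:
L_0(-5) = (-4)·(-5)·(-6)·(-9)/[(-3)·(-4)·(-5)·(-8)] = 9/4
L_1(-5) = (-1)·(-5)·(-6)·(-9)/[(3)·(-1)·(-2)·(-5)] = -9
L_2(-5) = (-1)·(-4)·(-6)·(-9)/[(4)·(1)·(-1)·(-4)] = 27/2
L_3(-5) = (-1)·(-4)·(-5)·(-9)/[(5)·(2)·(1)·(-3)] = -6
L_4(-5) = (-1)·(-4)·(-5)·(-6)/[(8)·(5)·(4)·(3)] = 1/4
Sum: (-756)·(9/4) + 3·(-9) + (-4)·(27/2) + (-11)·(-6) + (-1172)·(1/4) = -2009

-2009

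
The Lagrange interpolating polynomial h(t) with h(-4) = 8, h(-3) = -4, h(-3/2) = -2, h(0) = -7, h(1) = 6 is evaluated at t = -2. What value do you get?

L_0(-2) = (1)·(-1/2)·(-2)·(-3)/[(-1)·(-5/2)·(-4)·(-5)] = -3/50
L_1(-2) = (2)·(-1/2)·(-2)·(-3)/[(1)·(-3/2)·(-3)·(-4)] = 1/3
L_2(-2) = (2)·(1)·(-2)·(-3)/[(5/2)·(3/2)·(-3/2)·(-5/2)] = 64/75
L_3(-2) = (2)·(1)·(-1/2)·(-3)/[(4)·(3)·(3/2)·(-1)] = -1/6
L_4(-2) = (2)·(1)·(-1/2)·(-2)/[(5)·(4)·(5/2)·(1)] = 1/25
Sum: 8·(-3/50) + (-4)·(1/3) + (-2)·(64/75) + (-7)·(-1/6) + 6·(1/25) = -317/150

-317/150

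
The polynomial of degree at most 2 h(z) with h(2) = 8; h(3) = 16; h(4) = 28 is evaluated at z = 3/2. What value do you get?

Evaluate each Lagrange basis at z = 3/2:
L_0(3/2) = (-3/2)·(-5/2)/[(-1)·(-2)] = 15/8
L_1(3/2) = (-1/2)·(-5/2)/[(1)·(-1)] = -5/4
L_2(3/2) = (-1/2)·(-3/2)/[(2)·(1)] = 3/8
Sum: 8·(15/8) + 16·(-5/4) + 28·(3/8) = 11/2

11/2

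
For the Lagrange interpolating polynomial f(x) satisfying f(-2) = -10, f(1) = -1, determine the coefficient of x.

L_0(x) = (x - 1) / [-3] = -(1/3)x + 1/3
L_1(x) = (x + 2) / [3] = (1/3)x + 2/3
f(x) = (-10)·L_0 + (-1)·L_1
Only the coefficient of x is needed; take it from each L_i and combine:
(-10)·(-1/3) + (-1)·(1/3) = 3

3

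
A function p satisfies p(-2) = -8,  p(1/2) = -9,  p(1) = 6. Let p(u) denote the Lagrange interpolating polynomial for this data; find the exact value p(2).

Evaluate each Lagrange basis at u = 2:
L_0(2) = (3/2)·(1)/[(-5/2)·(-3)] = 1/5
L_1(2) = (4)·(1)/[(5/2)·(-1/2)] = -16/5
L_2(2) = (4)·(3/2)/[(3)·(1/2)] = 4
Sum: (-8)·(1/5) + (-9)·(-16/5) + 6·(4) = 256/5

256/5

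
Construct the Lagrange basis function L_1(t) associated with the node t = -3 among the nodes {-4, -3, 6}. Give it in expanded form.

L_1(t) = -(1/9)t^2 + (2/9)t + 8/3

L_1(t) = (t + 4)(t - 6) / [(1)·(-9)]
       = (t^2 - 2t - 24) / (-9)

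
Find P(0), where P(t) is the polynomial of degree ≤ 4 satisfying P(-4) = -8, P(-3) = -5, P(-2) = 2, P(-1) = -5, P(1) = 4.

Evaluate each Lagrange basis at t = 0:
L_0(0) = (3)·(2)·(1)·(-1)/[(-1)·(-2)·(-3)·(-5)] = -1/5
L_1(0) = (4)·(2)·(1)·(-1)/[(1)·(-1)·(-2)·(-4)] = 1
L_2(0) = (4)·(3)·(1)·(-1)/[(2)·(1)·(-1)·(-3)] = -2
L_3(0) = (4)·(3)·(2)·(-1)/[(3)·(2)·(1)·(-2)] = 2
L_4(0) = (4)·(3)·(2)·(1)/[(5)·(4)·(3)·(2)] = 1/5
Sum: (-8)·(-1/5) + (-5)·(1) + 2·(-2) + (-5)·(2) + 4·(1/5) = -83/5

-83/5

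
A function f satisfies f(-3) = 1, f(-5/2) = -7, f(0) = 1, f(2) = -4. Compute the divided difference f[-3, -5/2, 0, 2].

-23/15

f[-3,-5/2] = (-7 - 1) / (-5/2 - (-3)) = -16
f[-5/2,0] = (1 - (-7)) / (0 - (-5/2)) = 16/5
f[0,2] = (-4 - 1) / (2 - 0) = -5/2
f[-3,-5/2,0] = (16/5 - (-16)) / (0 - (-3)) = 32/5
f[-5/2,0,2] = (-5/2 - 16/5) / (2 - (-5/2)) = -19/15
f[-3,-5/2,0,2] = (-19/15 - 32/5) / (2 - (-3)) = -23/15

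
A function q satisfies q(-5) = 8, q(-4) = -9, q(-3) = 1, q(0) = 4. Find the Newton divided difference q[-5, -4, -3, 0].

-63/20

q[-5,-4] = (-9 - 8) / (-4 - (-5)) = -17
q[-4,-3] = (1 - (-9)) / (-3 - (-4)) = 10
q[-3,0] = (4 - 1) / (0 - (-3)) = 1
q[-5,-4,-3] = (10 - (-17)) / (-3 - (-5)) = 27/2
q[-4,-3,0] = (1 - 10) / (0 - (-4)) = -9/4
q[-5,-4,-3,0] = (-9/4 - 27/2) / (0 - (-5)) = -63/20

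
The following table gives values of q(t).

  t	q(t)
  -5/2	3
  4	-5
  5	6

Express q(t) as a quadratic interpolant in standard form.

Newton's divided differences:
q[-5/2,4] = (-5 - 3) / (4 - (-5/2)) = -16/13
q[4,5] = (6 - (-5)) / (5 - 4) = 11
q[-5/2,4,5] = (11 - (-16/13)) / (5 - (-5/2)) = 106/65
q(t) = 3 + (-16/13)·(t + 5/2) + (106/65)·(t + 5/2)(t - 4)
Expanding: q(t) = (106/65)t^2 - (239/65)t - 213/13

q(t) = (106/65)t^2 - (239/65)t - 213/13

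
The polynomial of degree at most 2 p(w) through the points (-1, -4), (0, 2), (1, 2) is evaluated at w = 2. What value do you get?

-4

Evaluate each Lagrange basis at w = 2:
L_0(2) = (2)·(1)/[(-1)·(-2)] = 1
L_1(2) = (3)·(1)/[(1)·(-1)] = -3
L_2(2) = (3)·(2)/[(2)·(1)] = 3
Sum: (-4)·(1) + 2·(-3) + 2·(3) = -4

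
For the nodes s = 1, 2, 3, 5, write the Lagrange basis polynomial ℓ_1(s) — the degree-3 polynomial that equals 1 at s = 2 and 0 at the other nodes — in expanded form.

ℓ_1(s) = (1/3)s^3 - 3s^2 + (23/3)s - 5

ℓ_1(s) = (s - 1)(s - 3)(s - 5) / [(1)·(-1)·(-3)]
       = (s^3 - 9s^2 + 23s - 15) / (3)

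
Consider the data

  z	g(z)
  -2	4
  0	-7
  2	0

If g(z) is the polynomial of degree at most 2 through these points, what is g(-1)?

Evaluate each Lagrange basis at z = -1:
L_0(-1) = (-1)·(-3)/[(-2)·(-4)] = 3/8
L_1(-1) = (1)·(-3)/[(2)·(-2)] = 3/4
L_2(-1) = (1)·(-1)/[(4)·(2)] = -1/8
Sum: 4·(3/8) + (-7)·(3/4) + 0 = -15/4

-15/4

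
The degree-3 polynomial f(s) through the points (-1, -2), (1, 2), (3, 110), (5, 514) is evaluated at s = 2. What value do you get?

Evaluate each Lagrange basis at s = 2:
L_0(2) = (1)·(-1)·(-3)/[(-2)·(-4)·(-6)] = -1/16
L_1(2) = (3)·(-1)·(-3)/[(2)·(-2)·(-4)] = 9/16
L_2(2) = (3)·(1)·(-3)/[(4)·(2)·(-2)] = 9/16
L_3(2) = (3)·(1)·(-1)/[(6)·(4)·(2)] = -1/16
Sum: (-2)·(-1/16) + 2·(9/16) + 110·(9/16) + 514·(-1/16) = 31

31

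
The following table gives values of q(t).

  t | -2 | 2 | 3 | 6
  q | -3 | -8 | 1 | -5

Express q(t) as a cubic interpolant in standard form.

L_0(t) = (t - 2)(t - 3)(t - 6) / [-160] = -(1/160)t^3 + (11/160)t^2 - (9/40)t + 9/40
L_1(t) = (t + 2)(t - 3)(t - 6) / [16] = (1/16)t^3 - (7/16)t^2 + 9/4
L_2(t) = (t + 2)(t - 2)(t - 6) / [-15] = -(1/15)t^3 + (2/5)t^2 + (4/15)t - 8/5
L_3(t) = (t + 2)(t - 2)(t - 3) / [96] = (1/96)t^3 - (1/32)t^2 - (1/24)t + 1/8
q(t) = (-3)·L_0 + (-8)·L_1 + 1·L_2 + (-5)·L_3
  (-3)·L_0(t) = (3/160)t^3 - (33/160)t^2 + (27/40)t - 27/40
  (-8)·L_1(t) = -(1/2)t^3 + (7/2)t^2 - 18
  1·L_2(t) = -(1/15)t^3 + (2/5)t^2 + (4/15)t - 8/5
  (-5)·L_3(t) = -(5/96)t^3 + (5/32)t^2 + (5/24)t - 5/8
Adding term by term: -(3/5)t^3 + (77/20)t^2 + (23/20)t - 209/10

q(t) = -(3/5)t^3 + (77/20)t^2 + (23/20)t - 209/10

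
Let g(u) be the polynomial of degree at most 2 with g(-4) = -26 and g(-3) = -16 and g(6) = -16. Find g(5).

-8

Using Newton's divided-difference form:
g[-4,-3] = (-16 - (-26)) / (-3 - (-4)) = 10
g[-3,6] = (-16 - (-16)) / (6 - (-3)) = 0
g[-4,-3,6] = (0 - 10) / (6 - (-4)) = -1
g(5) = -26 + 10·(9) + (-1)·(9)·(8) = -8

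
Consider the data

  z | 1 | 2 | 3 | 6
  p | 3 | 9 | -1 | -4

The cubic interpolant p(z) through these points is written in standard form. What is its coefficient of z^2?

L_0(z) = (z - 2)(z - 3)(z - 6) / [-10] = -(1/10)z^3 + (11/10)z^2 - (18/5)z + 18/5
L_1(z) = (z - 1)(z - 3)(z - 6) / [4] = (1/4)z^3 - (5/2)z^2 + (27/4)z - 9/2
L_2(z) = (z - 1)(z - 2)(z - 6) / [-6] = -(1/6)z^3 + (3/2)z^2 - (10/3)z + 2
L_3(z) = (z - 1)(z - 2)(z - 3) / [60] = (1/60)z^3 - (1/10)z^2 + (11/60)z - 1/10
p(z) = 3·L_0 + 9·L_1 + (-1)·L_2 + (-4)·L_3
Only the coefficient of z^2 is needed; take it from each L_i and combine:
3·(11/10) + 9·(-5/2) + (-1)·(3/2) + (-4)·(-1/10) = -203/10

-203/10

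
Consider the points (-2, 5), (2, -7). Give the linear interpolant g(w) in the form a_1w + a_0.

g(w) = -3w - 1

Build the Lagrange basis polynomials:
L_0(w) = (w - 2) / [-4] = -(1/4)w + 1/2
L_1(w) = (w + 2) / [4] = (1/4)w + 1/2
g(w) = 5·L_0 + (-7)·L_1
  5·L_0(w) = -(5/4)w + 5/2
  (-7)·L_1(w) = -(7/4)w - 7/2
Adding term by term: -3w - 1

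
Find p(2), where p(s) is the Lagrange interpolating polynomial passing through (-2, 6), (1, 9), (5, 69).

L_0(2) = (1)·(-3)/[(-3)·(-7)] = -1/7
L_1(2) = (4)·(-3)/[(3)·(-4)] = 1
L_2(2) = (4)·(1)/[(7)·(4)] = 1/7
Sum: 6·(-1/7) + 9·(1) + 69·(1/7) = 18

18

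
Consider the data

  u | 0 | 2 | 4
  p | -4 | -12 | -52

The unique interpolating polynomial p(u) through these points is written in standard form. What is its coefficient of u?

Build the Lagrange basis polynomials:
L_0(u) = (u - 2)(u - 4) / [8] = (1/8)u^2 - (3/4)u + 1
L_1(u) = u(u - 4) / [-4] = -(1/4)u^2 + u
L_2(u) = u(u - 2) / [8] = (1/8)u^2 - (1/4)u
p(u) = (-4)·L_0 + (-12)·L_1 + (-52)·L_2
Only the coefficient of u is needed; take it from each L_i and combine:
(-4)·(-3/4) + (-12)·(1) + (-52)·(-1/4) = 4

4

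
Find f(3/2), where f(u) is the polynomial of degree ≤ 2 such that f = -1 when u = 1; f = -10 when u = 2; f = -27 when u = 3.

L_0(3/2) = (-1/2)·(-3/2)/[(-1)·(-2)] = 3/8
L_1(3/2) = (1/2)·(-3/2)/[(1)·(-1)] = 3/4
L_2(3/2) = (1/2)·(-1/2)/[(2)·(1)] = -1/8
Sum: (-1)·(3/8) + (-10)·(3/4) + (-27)·(-1/8) = -9/2

-9/2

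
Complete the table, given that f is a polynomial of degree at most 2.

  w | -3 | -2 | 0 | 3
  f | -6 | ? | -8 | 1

-71/9

The 3 known values determine f uniquely (degree ≤ 2).
L_0(-2) = (-2)·(-5)/[(-3)·(-6)] = 5/9
L_1(-2) = (1)·(-5)/[(3)·(-3)] = 5/9
L_2(-2) = (1)·(-2)/[(6)·(3)] = -1/9
Sum: (-6)·(5/9) + (-8)·(5/9) + 1·(-1/9) = -71/9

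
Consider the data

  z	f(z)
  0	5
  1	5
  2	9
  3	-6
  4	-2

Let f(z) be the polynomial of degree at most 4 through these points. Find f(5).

120

Evaluate each Lagrange basis at z = 5:
L_0(5) = (4)·(3)·(2)·(1)/[(-1)·(-2)·(-3)·(-4)] = 1
L_1(5) = (5)·(3)·(2)·(1)/[(1)·(-1)·(-2)·(-3)] = -5
L_2(5) = (5)·(4)·(2)·(1)/[(2)·(1)·(-1)·(-2)] = 10
L_3(5) = (5)·(4)·(3)·(1)/[(3)·(2)·(1)·(-1)] = -10
L_4(5) = (5)·(4)·(3)·(2)/[(4)·(3)·(2)·(1)] = 5
Sum: 5·(1) + 5·(-5) + 9·(10) + (-6)·(-10) + (-2)·(5) = 120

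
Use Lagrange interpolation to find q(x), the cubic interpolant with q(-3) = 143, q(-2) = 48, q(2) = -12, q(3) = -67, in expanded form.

q(x) = -4x^3 + 4x^2 + x + 2

L_0(x) = (x + 2)(x - 2)(x - 3) / [-30] = -(1/30)x^3 + (1/10)x^2 + (2/15)x - 2/5
L_1(x) = (x + 3)(x - 2)(x - 3) / [20] = (1/20)x^3 - (1/10)x^2 - (9/20)x + 9/10
L_2(x) = (x + 3)(x + 2)(x - 3) / [-20] = -(1/20)x^3 - (1/10)x^2 + (9/20)x + 9/10
L_3(x) = (x + 3)(x + 2)(x - 2) / [30] = (1/30)x^3 + (1/10)x^2 - (2/15)x - 2/5
q(x) = 143·L_0 + 48·L_1 + (-12)·L_2 + (-67)·L_3
  143·L_0(x) = -(143/30)x^3 + (143/10)x^2 + (286/15)x - 286/5
  48·L_1(x) = (12/5)x^3 - (24/5)x^2 - (108/5)x + 216/5
  (-12)·L_2(x) = (3/5)x^3 + (6/5)x^2 - (27/5)x - 54/5
  (-67)·L_3(x) = -(67/30)x^3 - (67/10)x^2 + (134/15)x + 134/5
Adding term by term: -4x^3 + 4x^2 + x + 2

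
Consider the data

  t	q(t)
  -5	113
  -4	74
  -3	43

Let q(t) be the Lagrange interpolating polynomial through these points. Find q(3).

Evaluate each Lagrange basis at t = 3:
L_0(3) = (7)·(6)/[(-1)·(-2)] = 21
L_1(3) = (8)·(6)/[(1)·(-1)] = -48
L_2(3) = (8)·(7)/[(2)·(1)] = 28
Sum: 113·(21) + 74·(-48) + 43·(28) = 25

25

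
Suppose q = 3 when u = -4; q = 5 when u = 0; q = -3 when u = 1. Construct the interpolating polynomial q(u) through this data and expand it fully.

q(u) = -(17/10)u^2 - (63/10)u + 5

L_0(u) = u(u - 1) / [20] = (1/20)u^2 - (1/20)u
L_1(u) = (u + 4)(u - 1) / [-4] = -(1/4)u^2 - (3/4)u + 1
L_2(u) = (u + 4)u / [5] = (1/5)u^2 + (4/5)u
q(u) = 3·L_0 + 5·L_1 + (-3)·L_2
  3·L_0(u) = (3/20)u^2 - (3/20)u
  5·L_1(u) = -(5/4)u^2 - (15/4)u + 5
  (-3)·L_2(u) = -(3/5)u^2 - (12/5)u
Adding term by term: -(17/10)u^2 - (63/10)u + 5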